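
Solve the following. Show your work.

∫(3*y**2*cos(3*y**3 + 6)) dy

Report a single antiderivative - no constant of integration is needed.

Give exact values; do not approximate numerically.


Step 1. Substitute u = y**3 + 2, turning ∫(3*y**2*cos(3*y**3 + 6)) dy into ∫(cos(3*u)) du: now ∫(cos(3*u)) du.
Step 2. Evaluate the standard form: now sin(3*u)/3.
Step 3. Substitute back u = y**3 + 2: now sin(3*y**3 + 6)/3.
Answer: sin(3*y**3 + 6)/3.


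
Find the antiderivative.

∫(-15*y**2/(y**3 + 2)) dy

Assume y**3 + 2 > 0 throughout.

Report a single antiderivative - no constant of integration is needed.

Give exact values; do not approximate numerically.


Answer: -5*log(y**3 + 2).


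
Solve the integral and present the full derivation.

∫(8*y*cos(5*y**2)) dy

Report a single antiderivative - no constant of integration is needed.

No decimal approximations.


Step 1. Substitute u = y**2, turning ∫(8*y*cos(5*y**2)) dy into ∫(4*cos(5*u)) du: now ∫(4*cos(5*u)) du.
Step 2. Evaluate the standard form: now 4*sin(5*u)/5.
Step 3. Substitute back u = y**2: now 4*sin(5*y**2)/5.
Answer: 4*sin(5*y**2)/5.


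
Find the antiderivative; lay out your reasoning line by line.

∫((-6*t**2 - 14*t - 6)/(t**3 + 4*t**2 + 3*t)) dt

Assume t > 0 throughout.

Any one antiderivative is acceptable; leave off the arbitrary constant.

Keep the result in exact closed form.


Step 1. Decompose ∫((-6*t**2 - 14*t - 6)/(t**3 + 4*t**2 + 3*t)) dt by partial fractions, (-6*t**2 - 14*t - 6)/(t**3 + 4*t**2 + 3*t) = -3/(t + 3) - 1/(t + 1) - 2/t: now ∫(-2/t) dt + ∫(-1/(t + 1)) dt + ∫(-3/(t + 3)) dt.
Step 2. Evaluate the standard form [assuming t > 0]: now -2*log(t) + ∫(-1/(t + 1)) dt + ∫(-3/(t + 3)) dt.
Step 3. Evaluate the standard form [assuming t > -3]: now -2*log(t) - 3*log(t + 3) + ∫(-1/(t + 1)) dt.
Step 4. Evaluate the standard form [assuming t > -1]: now -2*log(t) - log(t + 1) - 3*log(t + 3).
Answer: -2*log(t) - log(t + 1) - 3*log(t + 3).


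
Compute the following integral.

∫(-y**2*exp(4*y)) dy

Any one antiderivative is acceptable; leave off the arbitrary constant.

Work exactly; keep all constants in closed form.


Answer: -y**2*exp(4*y)/4 + y*exp(4*y)/8 - exp(4*y)/32.


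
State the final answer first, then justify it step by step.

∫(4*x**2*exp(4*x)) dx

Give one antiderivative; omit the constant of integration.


The answer is x**2*exp(4*x) - x*exp(4*x)/2 + exp(4*x)/8.
Step 1. Integrate ∫(4*x**2*exp(4*x)) dx by parts with u = x**2, dv = (4*exp(4*x)) dx, so v = exp(4*x): now x**2*exp(4*x) + ∫(-2*x*exp(4*x)) dx.
Step 2. Integrate ∫(-2*x*exp(4*x)) dx by parts with u = x, dv = (-2*exp(4*x)) dx, so v = -exp(4*x)/2: now x**2*exp(4*x) - x*exp(4*x)/2 + ∫(exp(4*x)/2) dx.
Step 3. Evaluate the standard form: now x**2*exp(4*x) - x*exp(4*x)/2 + exp(4*x)/8.
Answer: x**2*exp(4*x) - x*exp(4*x)/2 + exp(4*x)/8.


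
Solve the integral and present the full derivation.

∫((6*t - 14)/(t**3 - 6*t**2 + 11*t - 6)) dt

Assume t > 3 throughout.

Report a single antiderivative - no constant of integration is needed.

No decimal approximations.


Step 1. Decompose ∫((6*t - 14)/(t**3 - 6*t**2 + 11*t - 6)) dt by partial fractions, (6*t - 14)/(t**3 - 6*t**2 + 11*t - 6) = -4/(t - 1) + 2/(t - 2) + 2/(t - 3): now ∫(2/(t - 3)) dt + ∫(2/(t - 2)) dt + ∫(-4/(t - 1)) dt.
Step 2. Evaluate the standard form [assuming t > 2]: now 2*log(t - 2) + ∫(2/(t - 3)) dt + ∫(-4/(t - 1)) dt.
Step 3. Evaluate the standard form [assuming t > 3]: now 2*log(t - 3) + 2*log(t - 2) + ∫(-4/(t - 1)) dt.
Step 4. Evaluate the standard form [assuming t > 1]: now 2*log(t - 3) + 2*log(t - 2) - 4*log(t - 1).
Answer: 2*log(t - 3) + 2*log(t - 2) - 4*log(t - 1).


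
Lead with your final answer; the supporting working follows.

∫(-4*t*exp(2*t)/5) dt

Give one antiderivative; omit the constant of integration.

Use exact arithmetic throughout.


The answer is -2*t*exp(2*t)/5 + exp(2*t)/5.
Step 1. Integrate ∫(-4*t*exp(2*t)/5) dt by parts with u = t, dv = (-4*exp(2*t)/5) dt, so v = -2*exp(2*t)/5: now -2*t*exp(2*t)/5 + ∫(2*exp(2*t)/5) dt.
Step 2. Evaluate the standard form: now -2*t*exp(2*t)/5 + exp(2*t)/5.
Answer: -2*t*exp(2*t)/5 + exp(2*t)/5.


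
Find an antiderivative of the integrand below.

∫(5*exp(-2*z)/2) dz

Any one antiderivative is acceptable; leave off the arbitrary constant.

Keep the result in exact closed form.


Answer: -5*exp(-2*z)/4.


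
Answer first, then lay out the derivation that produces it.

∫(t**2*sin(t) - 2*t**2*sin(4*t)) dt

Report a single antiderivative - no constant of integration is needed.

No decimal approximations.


The answer is -t**2*cos(t) + t**2*cos(4*t)/2 + 2*t*sin(t) - t*sin(4*t)/4 + 2*cos(t) - cos(4*t)/16.
Step 1. Rewrite: now ∫(t**2*sin(t)) dt + ∫(-2*t**2*sin(4*t)) dt.
Step 2. Integrate ∫(-2*t**2*sin(4*t)) dt by parts with u = t**2, dv = (-2*sin(4*t)) dt, so v = cos(4*t)/2: now t**2*cos(4*t)/2 + ∫(-t*cos(4*t)) dt + ∫(t**2*sin(t)) dt.
Step 3. Integrate ∫(-t*cos(4*t)) dt by parts with u = t, dv = (-cos(4*t)) dt, so v = -sin(4*t)/4: now t**2*cos(4*t)/2 - t*sin(4*t)/4 + ∫(t**2*sin(t)) dt + ∫(sin(4*t)/4) dt.
Step 4. Evaluate the standard form: now t**2*cos(4*t)/2 - t*sin(4*t)/4 - cos(4*t)/16 + ∫(t**2*sin(t)) dt.
Step 5. Integrate ∫(t**2*sin(t)) dt by parts with u = t**2, dv = (sin(t)) dt, so v = -cos(t): now -t**2*cos(t) + t**2*cos(4*t)/2 - t*sin(4*t)/4 - cos(4*t)/16 + ∫(2*t*cos(t)) dt.
Step 6. Integrate ∫(2*t*cos(t)) dt by parts with u = t, dv = (2*cos(t)) dt, so v = 2*sin(t): now -t**2*cos(t) + t**2*cos(4*t)/2 + 2*t*sin(t) - t*sin(4*t)/4 - cos(4*t)/16 + ∫(-2*sin(t)) dt.
Step 7. Evaluate the standard form: now -t**2*cos(t) + t**2*cos(4*t)/2 + 2*t*sin(t) - t*sin(4*t)/4 + 2*cos(t) - cos(4*t)/16.
Answer: -t**2*cos(t) + t**2*cos(4*t)/2 + 2*t*sin(t) - t*sin(4*t)/4 + 2*cos(t) - cos(4*t)/16.


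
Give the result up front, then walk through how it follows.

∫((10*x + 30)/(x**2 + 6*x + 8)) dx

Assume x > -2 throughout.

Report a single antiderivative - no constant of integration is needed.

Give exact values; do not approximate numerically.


The answer is 5*log(x + 2) + 5*log(x + 4).
Step 1. Decompose ∫((10*x + 30)/(x**2 + 6*x + 8)) dx by partial fractions, (10*x + 30)/(x**2 + 6*x + 8) = 5/(x + 4) + 5/(x + 2): now ∫(5/(x + 2)) dx + ∫(5/(x + 4)) dx.
Step 2. Evaluate the standard form [assuming x > -2]: now 5*log(x + 2) + ∫(5/(x + 4)) dx.
Step 3. Evaluate the standard form [assuming x > -4]: now 5*log(x + 2) + 5*log(x + 4).
Answer: 5*log(x + 2) + 5*log(x + 4).


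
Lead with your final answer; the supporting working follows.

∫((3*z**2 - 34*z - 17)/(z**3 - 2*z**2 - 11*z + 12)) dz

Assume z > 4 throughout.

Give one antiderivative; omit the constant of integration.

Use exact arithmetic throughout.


The answer is -5*log(z - 4) + 4*log(z - 1) + 4*log(z + 3).
Step 1. Decompose ∫((3*z**2 - 34*z - 17)/(z**3 - 2*z**2 - 11*z + 12)) dz by partial fractions, (3*z**2 - 34*z - 17)/(z**3 - 2*z**2 - 11*z + 12) = 4/(z + 3) + 4/(z - 1) - 5/(z - 4): now ∫(-5/(z - 4)) dz + ∫(4/(z - 1)) dz + ∫(4/(z + 3)) dz.
Step 2. Evaluate the standard form [assuming z > 1]: now 4*log(z - 1) + ∫(-5/(z - 4)) dz + ∫(4/(z + 3)) dz.
Step 3. Evaluate the standard form [assuming z > -3]: now 4*log(z - 1) + 4*log(z + 3) + ∫(-5/(z - 4)) dz.
Step 4. Evaluate the standard form [assuming z > 4]: now -5*log(z - 4) + 4*log(z - 1) + 4*log(z + 3).
Answer: -5*log(z - 4) + 4*log(z - 1) + 4*log(z + 3).


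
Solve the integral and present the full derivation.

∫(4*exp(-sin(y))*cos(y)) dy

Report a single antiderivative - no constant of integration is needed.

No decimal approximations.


Step 1. Substitute u = sin(y), turning ∫(4*exp(-sin(y))*cos(y)) dy into ∫(4*exp(-u)) du: now ∫(4*exp(-u)) du.
Step 2. Evaluate the standard form: now -4*exp(-u).
Step 3. Substitute back u = sin(y): now -4*exp(-sin(y)).
Answer: -4*exp(-sin(y)).


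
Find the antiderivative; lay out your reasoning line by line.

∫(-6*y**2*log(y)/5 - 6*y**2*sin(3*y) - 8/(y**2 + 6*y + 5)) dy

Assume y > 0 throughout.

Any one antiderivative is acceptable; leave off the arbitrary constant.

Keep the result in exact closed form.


Step 1. Rewrite: now ∫(-6*y**2*log(y)/5) dy + ∫(-6*y**2*sin(3*y)) dy + ∫(-8/(y**2 + 6*y + 5)) dy.
Step 2. Decompose ∫(-8/(y**2 + 6*y + 5)) dy by partial fractions, -8/(y**2 + 6*y + 5) = 2/(y + 5) - 2/(y + 1): now ∫(-6*y**2*log(y)/5) dy + ∫(-6*y**2*sin(3*y)) dy + ∫(-2/(y + 1)) dy + ∫(2/(y + 5)) dy.
Step 3. Evaluate the standard form [assuming y > -5]: now 2*log(y + 5) + ∫(-6*y**2*log(y)/5) dy + ∫(-6*y**2*sin(3*y)) dy + ∫(-2/(y + 1)) dy.
Step 4. Evaluate the standard form [assuming y > -1]: now -2*log(y + 1) + 2*log(y + 5) + ∫(-6*y**2*log(y)/5) dy + ∫(-6*y**2*sin(3*y)) dy.
Step 5. Integrate ∫(-6*y**2*log(y)/5) dy by parts with u = log(y), dv = (-6*y**2/5) dy, so v = -2*y**3/5 [assuming y > 0]: now -2*y**3*log(y)/5 - 2*log(y + 1) + 2*log(y + 5) + ∫(2*y**2/5) dy + ∫(-6*y**2*sin(3*y)) dy.
Step 6. Evaluate the standard form: now -2*y**3*log(y)/5 + 2*y**3/15 - 2*log(y + 1) + 2*log(y + 5) + ∫(-6*y**2*sin(3*y)) dy.
Step 7. Integrate ∫(-6*y**2*sin(3*y)) dy by parts with u = y**2, dv = (-6*sin(3*y)) dy, so v = 2*cos(3*y): now -2*y**3*log(y)/5 + 2*y**3/15 + 2*y**2*cos(3*y) - 2*log(y + 1) + 2*log(y + 5) + ∫(-4*y*cos(3*y)) dy.
Step 8. Integrate ∫(-4*y*cos(3*y)) dy by parts with u = y, dv = (-4*cos(3*y)) dy, so v = -4*sin(3*y)/3: now -2*y**3*log(y)/5 + 2*y**3/15 + 2*y**2*cos(3*y) - 4*y*sin(3*y)/3 - 2*log(y + 1) + 2*log(y + 5) + ∫(4*sin(3*y)/3) dy.
Step 9. Evaluate the standard form: now -2*y**3*log(y)/5 + 2*y**3/15 + 2*y**2*cos(3*y) - 4*y*sin(3*y)/3 - 2*log(y + 1) + 2*log(y + 5) - 4*cos(3*y)/9.
Answer: -2*y**3*log(y)/5 + 2*y**3/15 + 2*y**2*cos(3*y) - 4*y*sin(3*y)/3 - 2*log(y + 1) + 2*log(y + 5) - 4*cos(3*y)/9.


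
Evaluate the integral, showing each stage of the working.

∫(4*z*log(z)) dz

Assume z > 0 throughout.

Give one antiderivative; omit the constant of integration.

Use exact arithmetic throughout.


Step 1. Integrate ∫(4*z*log(z)) dz by parts with u = log(z), dv = (4*z) dz, so v = 2*z**2 [assuming z > 0]: now 2*z**2*log(z) + ∫(-2*z) dz.
Step 2. Evaluate the standard form: now 2*z**2*log(z) - z**2.
Answer: 2*z**2*log(z) - z**2.


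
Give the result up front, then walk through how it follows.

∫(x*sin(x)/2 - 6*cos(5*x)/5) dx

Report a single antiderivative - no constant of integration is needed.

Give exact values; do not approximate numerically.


The answer is -x*cos(x)/2 + sin(x)/2 - 6*sin(5*x)/25.
Step 1. Rewrite: now ∫(x*sin(x)/2) dx + ∫(-6*cos(5*x)/5) dx.
Step 2. Evaluate the standard form: now -6*sin(5*x)/25 + ∫(x*sin(x)/2) dx.
Step 3. Integrate ∫(x*sin(x)/2) dx by parts with u = x, dv = (sin(x)/2) dx, so v = -cos(x)/2: now -x*cos(x)/2 - 6*sin(5*x)/25 + ∫(cos(x)/2) dx.
Step 4. Evaluate the standard form: now -x*cos(x)/2 + sin(x)/2 - 6*sin(5*x)/25.
Answer: -x*cos(x)/2 + sin(x)/2 - 6*sin(5*x)/25.


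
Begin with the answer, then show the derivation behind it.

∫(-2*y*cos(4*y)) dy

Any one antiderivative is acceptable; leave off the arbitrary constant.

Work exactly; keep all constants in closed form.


The answer is -y*sin(4*y)/2 - cos(4*y)/8.
Step 1. Integrate ∫(-2*y*cos(4*y)) dy by parts with u = y, dv = (-2*cos(4*y)) dy, so v = -sin(4*y)/2: now -y*sin(4*y)/2 + ∫(sin(4*y)/2) dy.
Step 2. Evaluate the standard form: now -y*sin(4*y)/2 - cos(4*y)/8.
Answer: -y*sin(4*y)/2 - cos(4*y)/8.


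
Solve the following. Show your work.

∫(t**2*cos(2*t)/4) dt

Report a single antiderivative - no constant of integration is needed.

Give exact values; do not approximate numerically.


Step 1. Integrate ∫(t**2*cos(2*t)/4) dt by parts with u = t**2, dv = (cos(2*t)/4) dt, so v = sin(2*t)/8: now t**2*sin(2*t)/8 + ∫(-t*sin(2*t)/4) dt.
Step 2. Integrate ∫(-t*sin(2*t)/4) dt by parts with u = t, dv = (-sin(2*t)/4) dt, so v = cos(2*t)/8: now t**2*sin(2*t)/8 + t*cos(2*t)/8 + ∫(-cos(2*t)/8) dt.
Step 3. Evaluate the standard form: now t**2*sin(2*t)/8 + t*cos(2*t)/8 - sin(2*t)/16.
Answer: t**2*sin(2*t)/8 + t*cos(2*t)/8 - sin(2*t)/16.


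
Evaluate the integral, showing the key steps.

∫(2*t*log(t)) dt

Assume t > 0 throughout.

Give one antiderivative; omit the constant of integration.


Step 1. Integrate ∫(2*t*log(t)) dt by parts with u = log(t), dv = (2*t) dt, so v = t**2 [assuming t > 0]: now t**2*log(t) + ∫(-t) dt.
Step 2. Evaluate the standard form: now t**2*log(t) - t**2/2.
Answer: t**2*log(t) - t**2/2.


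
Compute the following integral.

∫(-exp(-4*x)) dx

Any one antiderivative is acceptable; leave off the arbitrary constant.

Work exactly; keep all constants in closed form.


Answer: exp(-4*x)/4.


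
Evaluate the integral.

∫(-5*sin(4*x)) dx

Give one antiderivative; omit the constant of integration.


Answer: 5*cos(4*x)/4.


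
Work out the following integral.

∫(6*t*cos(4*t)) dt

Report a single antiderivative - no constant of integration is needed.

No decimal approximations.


Answer: 3*t*sin(4*t)/2 + 3*cos(4*t)/8.


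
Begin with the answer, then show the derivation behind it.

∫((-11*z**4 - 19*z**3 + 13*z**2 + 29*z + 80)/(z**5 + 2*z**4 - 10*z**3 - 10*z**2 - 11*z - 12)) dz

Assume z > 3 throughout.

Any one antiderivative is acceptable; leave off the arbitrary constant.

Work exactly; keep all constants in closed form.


The answer is -4*log(z - 3) - 3*log(z + 1) - 4*log(z + 4) - 4*atan(z).
Step 1. Decompose ∫((-11*z**4 - 19*z**3 + 13*z**2 + 29*z + 80)/(z**5 + 2*z**4 - 10*z**3 - 10*z**2 - 11*z - 12)) dz by partial fractions, (-11*z**4 - 19*z**3 + 13*z**2 + 29*z + 80)/(z**5 + 2*z**4 - 10*z**3 - 10*z**2 - 11*z - 12) = -4/(z**2 + 1) - 4/(z + 4) - 3/(z + 1) - 4/(z - 3): now ∫(-4/(z - 3)) dz + ∫(-3/(z + 1)) dz + ∫(-4/(z + 4)) dz + ∫(-4/(z**2 + 1)) dz.
Step 2. Evaluate the standard form [assuming z > 3]: now -4*log(z - 3) + ∫(-3/(z + 1)) dz + ∫(-4/(z + 4)) dz + ∫(-4/(z**2 + 1)) dz.
Step 3. Evaluate the standard form [assuming z > -4]: now -4*log(z - 3) - 4*log(z + 4) + ∫(-3/(z + 1)) dz + ∫(-4/(z**2 + 1)) dz.
Step 4. Evaluate the standard form [assuming z > -1]: now -4*log(z - 3) - 3*log(z + 1) - 4*log(z + 4) + ∫(-4/(z**2 + 1)) dz.
Step 5. Evaluate the standard form: now -4*log(z - 3) - 3*log(z + 1) - 4*log(z + 4) - 4*atan(z).
Answer: -4*log(z - 3) - 3*log(z + 1) - 4*log(z + 4) - 4*atan(z).


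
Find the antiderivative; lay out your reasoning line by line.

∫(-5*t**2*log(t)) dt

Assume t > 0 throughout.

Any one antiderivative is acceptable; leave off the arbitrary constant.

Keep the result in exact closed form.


Step 1. Integrate ∫(-5*t**2*log(t)) dt by parts with u = log(t), dv = (-5*t**2) dt, so v = -5*t**3/3 [assuming t > 0]: now -5*t**3*log(t)/3 + ∫(5*t**2/3) dt.
Step 2. Evaluate the standard form: now -5*t**3*log(t)/3 + 5*t**3/9.
Answer: -5*t**3*log(t)/3 + 5*t**3/9.


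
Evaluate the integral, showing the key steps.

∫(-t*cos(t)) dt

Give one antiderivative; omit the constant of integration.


Step 1. Integrate ∫(-t*cos(t)) dt by parts with u = t, dv = (-cos(t)) dt, so v = -sin(t): now -t*sin(t) + ∫(sin(t)) dt.
Step 2. Evaluate the standard form: now -t*sin(t) - cos(t).
Answer: -t*sin(t) - cos(t).


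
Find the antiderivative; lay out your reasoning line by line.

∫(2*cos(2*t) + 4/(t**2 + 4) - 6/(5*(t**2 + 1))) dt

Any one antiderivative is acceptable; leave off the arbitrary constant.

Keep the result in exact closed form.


Step 1. Rewrite: now ∫(-6/(5*(t**2 + 1))) dt + ∫(4/(t**2 + 4)) dt + ∫(2*cos(2*t)) dt.
Step 2. Evaluate the standard form: now sin(2*t) + ∫(-6/(5*(t**2 + 1))) dt + ∫(4/(t**2 + 4)) dt.
Step 3. Evaluate the standard form: now sin(2*t) + 2*atan(t/2) + ∫(-6/(5*(t**2 + 1))) dt.
Step 4. Evaluate the standard form: now sin(2*t) + 2*atan(t/2) - 6*atan(t)/5.
Answer: sin(2*t) + 2*atan(t/2) - 6*atan(t)/5.


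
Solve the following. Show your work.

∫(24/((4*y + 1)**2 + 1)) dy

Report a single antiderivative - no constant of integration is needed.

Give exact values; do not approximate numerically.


Step 1. Substitute u = 4*y + 1, turning ∫(24/((4*y + 1)**2 + 1)) dy into ∫(6/(u**2 + 1)) du: now ∫(6/(u**2 + 1)) du.
Step 2. Evaluate the standard form: now 6*atan(u).
Step 3. Substitute back u = 4*y + 1: now 6*atan(4*y + 1).
Answer: 6*atan(4*y + 1).


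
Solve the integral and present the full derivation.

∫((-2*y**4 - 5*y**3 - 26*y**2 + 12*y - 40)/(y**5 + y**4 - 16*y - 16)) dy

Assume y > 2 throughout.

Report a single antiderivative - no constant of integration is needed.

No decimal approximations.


Step 1. Decompose ∫((-2*y**4 - 5*y**3 - 26*y**2 + 12*y - 40)/(y**5 + y**4 - 16*y - 16)) dy by partial fractions, (-2*y**4 - 5*y**3 - 26*y**2 + 12*y - 40)/(y**5 + y**4 - 16*y - 16) = -4/(y**2 + 4) - 5/(y + 2) + 5/(y + 1) - 2/(y - 2): now ∫(-2/(y - 2)) dy + ∫(5/(y + 1)) dy + ∫(-5/(y + 2)) dy + ∫(-4/(y**2 + 4)) dy.
Step 2. Evaluate the standard form [assuming y > -2]: now -5*log(y + 2) + ∫(-2/(y - 2)) dy + ∫(5/(y + 1)) dy + ∫(-4/(y**2 + 4)) dy.
Step 3. Evaluate the standard form [assuming y > 2]: now -2*log(y - 2) - 5*log(y + 2) + ∫(5/(y + 1)) dy + ∫(-4/(y**2 + 4)) dy.
Step 4. Evaluate the standard form [assuming y > -1]: now -2*log(y - 2) + 5*log(y + 1) - 5*log(y + 2) + ∫(-4/(y**2 + 4)) dy.
Step 5. Evaluate the standard form: now -2*log(y - 2) + 5*log(y + 1) - 5*log(y + 2) - 2*atan(y/2).
Answer: -2*log(y - 2) + 5*log(y + 1) - 5*log(y + 2) - 2*atan(y/2).


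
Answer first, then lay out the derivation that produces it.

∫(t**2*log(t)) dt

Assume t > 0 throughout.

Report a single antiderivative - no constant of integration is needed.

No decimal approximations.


The answer is t**3*log(t)/3 - t**3/9.
Step 1. Integrate ∫(t**2*log(t)) dt by parts with u = log(t), dv = (t**2) dt, so v = t**3/3 [assuming t > 0]: now t**3*log(t)/3 + ∫(-t**2/3) dt.
Step 2. Evaluate the standard form: now t**3*log(t)/3 - t**3/9.
Answer: t**3*log(t)/3 - t**3/9.


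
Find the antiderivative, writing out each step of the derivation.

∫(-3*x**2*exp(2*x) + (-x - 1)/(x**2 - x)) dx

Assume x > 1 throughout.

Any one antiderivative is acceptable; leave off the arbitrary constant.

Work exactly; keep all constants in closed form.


Step 1. Rewrite: now ∫(-3*x**2*exp(2*x)) dx + ∫((-x - 1)/(x**2 - x)) dx.
Step 2. Decompose ∫((-x - 1)/(x**2 - x)) dx by partial fractions, (-x - 1)/(x**2 - x) = -2/(x - 1) + 1/x: now ∫(1/x) dx + ∫(-3*x**2*exp(2*x)) dx + ∫(-2/(x - 1)) dx.
Step 3. Evaluate the standard form [assuming x > 0]: now log(x) + ∫(-3*x**2*exp(2*x)) dx + ∫(-2/(x - 1)) dx.
Step 4. Evaluate the standard form [assuming x > 1]: now log(x) - 2*log(x - 1) + ∫(-3*x**2*exp(2*x)) dx.
Step 5. Integrate ∫(-3*x**2*exp(2*x)) dx by parts with u = x**2, dv = (-3*exp(2*x)) dx, so v = -3*exp(2*x)/2: now -3*x**2*exp(2*x)/2 + log(x) - 2*log(x - 1) + ∫(3*x*exp(2*x)) dx.
Step 6. Integrate ∫(3*x*exp(2*x)) dx by parts with u = x, dv = (3*exp(2*x)) dx, so v = 3*exp(2*x)/2: now -3*x**2*exp(2*x)/2 + 3*x*exp(2*x)/2 + log(x) - 2*log(x - 1) + ∫(-3*exp(2*x)/2) dx.
Step 7. Evaluate the standard form: now -3*x**2*exp(2*x)/2 + 3*x*exp(2*x)/2 - 3*exp(2*x)/4 + log(x) - 2*log(x - 1).
Answer: -3*x**2*exp(2*x)/2 + 3*x*exp(2*x)/2 - 3*exp(2*x)/4 + log(x) - 2*log(x - 1).


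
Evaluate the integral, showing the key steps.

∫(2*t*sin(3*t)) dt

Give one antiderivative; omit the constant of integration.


Step 1. Integrate ∫(2*t*sin(3*t)) dt by parts with u = t, dv = (2*sin(3*t)) dt, so v = -2*cos(3*t)/3: now -2*t*cos(3*t)/3 + ∫(2*cos(3*t)/3) dt.
Step 2. Evaluate the standard form: now -2*t*cos(3*t)/3 + 2*sin(3*t)/9.
Answer: -2*t*cos(3*t)/3 + 2*sin(3*t)/9.


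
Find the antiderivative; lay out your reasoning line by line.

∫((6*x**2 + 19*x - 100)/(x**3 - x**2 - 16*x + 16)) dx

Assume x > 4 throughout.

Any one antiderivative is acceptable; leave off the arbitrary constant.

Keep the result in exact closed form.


Step 1. Decompose ∫((6*x**2 + 19*x - 100)/(x**3 - x**2 - 16*x + 16)) dx by partial fractions, (6*x**2 + 19*x - 100)/(x**3 - x**2 - 16*x + 16) = -2/(x + 4) + 5/(x - 1) + 3/(x - 4): now ∫(3/(x - 4)) dx + ∫(5/(x - 1)) dx + ∫(-2/(x + 4)) dx.
Step 2. Evaluate the standard form [assuming x > 1]: now 5*log(x - 1) + ∫(3/(x - 4)) dx + ∫(-2/(x + 4)) dx.
Step 3. Evaluate the standard form [assuming x > -4]: now 5*log(x - 1) - 2*log(x + 4) + ∫(3/(x - 4)) dx.
Step 4. Evaluate the standard form [assuming x > 4]: now 3*log(x - 4) + 5*log(x - 1) - 2*log(x + 4).
Answer: 3*log(x - 4) + 5*log(x - 1) - 2*log(x + 4).


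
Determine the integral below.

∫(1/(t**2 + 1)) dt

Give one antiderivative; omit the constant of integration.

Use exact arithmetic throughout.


Answer: atan(t).


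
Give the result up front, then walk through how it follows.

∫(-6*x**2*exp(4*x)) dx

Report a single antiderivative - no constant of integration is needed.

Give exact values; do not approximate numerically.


The answer is -3*x**2*exp(4*x)/2 + 3*x*exp(4*x)/4 - 3*exp(4*x)/16.
Step 1. Integrate ∫(-6*x**2*exp(4*x)) dx by parts with u = x**2, dv = (-6*exp(4*x)) dx, so v = -3*exp(4*x)/2: now -3*x**2*exp(4*x)/2 + ∫(3*x*exp(4*x)) dx.
Step 2. Integrate ∫(3*x*exp(4*x)) dx by parts with u = x, dv = (3*exp(4*x)) dx, so v = 3*exp(4*x)/4: now -3*x**2*exp(4*x)/2 + 3*x*exp(4*x)/4 + ∫(-3*exp(4*x)/4) dx.
Step 3. Evaluate the standard form: now -3*x**2*exp(4*x)/2 + 3*x*exp(4*x)/4 - 3*exp(4*x)/16.
Answer: -3*x**2*exp(4*x)/2 + 3*x*exp(4*x)/4 - 3*exp(4*x)/16.


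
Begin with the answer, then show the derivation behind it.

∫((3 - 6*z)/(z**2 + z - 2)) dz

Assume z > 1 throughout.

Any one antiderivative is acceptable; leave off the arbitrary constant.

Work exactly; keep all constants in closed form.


The answer is -log(z - 1) - 5*log(z + 2).
Step 1. Decompose ∫((3 - 6*z)/(z**2 + z - 2)) dz by partial fractions, (3 - 6*z)/(z**2 + z - 2) = -5/(z + 2) - 1/(z - 1): now ∫(-1/(z - 1)) dz + ∫(-5/(z + 2)) dz.
Step 2. Evaluate the standard form [assuming z > -2]: now -5*log(z + 2) + ∫(-1/(z - 1)) dz.
Step 3. Evaluate the standard form [assuming z > 1]: now -log(z - 1) - 5*log(z + 2).
Answer: -log(z - 1) - 5*log(z + 2).


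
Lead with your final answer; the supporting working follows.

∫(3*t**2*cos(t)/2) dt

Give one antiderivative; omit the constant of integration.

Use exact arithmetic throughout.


The answer is 3*t**2*sin(t)/2 + 3*t*cos(t) - 3*sin(t).
Step 1. Integrate ∫(3*t**2*cos(t)/2) dt by parts with u = t**2, dv = (3*cos(t)/2) dt, so v = 3*sin(t)/2: now 3*t**2*sin(t)/2 + ∫(-3*t*sin(t)) dt.
Step 2. Integrate ∫(-3*t*sin(t)) dt by parts with u = t, dv = (-3*sin(t)) dt, so v = 3*cos(t): now 3*t**2*sin(t)/2 + 3*t*cos(t) + ∫(-3*cos(t)) dt.
Step 3. Evaluate the standard form: now 3*t**2*sin(t)/2 + 3*t*cos(t) - 3*sin(t).
Answer: 3*t**2*sin(t)/2 + 3*t*cos(t) - 3*sin(t).


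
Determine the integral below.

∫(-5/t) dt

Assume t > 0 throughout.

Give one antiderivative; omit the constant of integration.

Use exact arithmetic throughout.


Answer: -5*log(t).


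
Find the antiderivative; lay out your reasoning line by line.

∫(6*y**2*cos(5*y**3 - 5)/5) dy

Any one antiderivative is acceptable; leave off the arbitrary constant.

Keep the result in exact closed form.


Step 1. Substitute u = y**3 - 1, turning ∫(6*y**2*cos(5*y**3 - 5)/5) dy into ∫(2*cos(5*u)/5) du: now ∫(2*cos(5*u)/5) du.
Step 2. Evaluate the standard form: now 2*sin(5*u)/25.
Step 3. Substitute back u = y**3 - 1: now 2*sin(5*y**3 - 5)/25.
Answer: 2*sin(5*y**3 - 5)/25.


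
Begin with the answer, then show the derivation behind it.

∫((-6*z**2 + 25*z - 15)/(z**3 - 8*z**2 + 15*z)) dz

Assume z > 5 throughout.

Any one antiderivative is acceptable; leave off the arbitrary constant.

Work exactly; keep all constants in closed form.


The answer is -log(z) - 4*log(z - 5) - log(z - 3).
Step 1. Decompose ∫((-6*z**2 + 25*z - 15)/(z**3 - 8*z**2 + 15*z)) dz by partial fractions, (-6*z**2 + 25*z - 15)/(z**3 - 8*z**2 + 15*z) = -1/(z - 3) - 4/(z - 5) - 1/z: now ∫(-1/z) dz + ∫(-4/(z - 5)) dz + ∫(-1/(z - 3)) dz.
Step 2. Evaluate the standard form [assuming z > 3]: now -log(z - 3) + ∫(-1/z) dz + ∫(-4/(z - 5)) dz.
Step 3. Evaluate the standard form [assuming z > 5]: now -4*log(z - 5) - log(z - 3) + ∫(-1/z) dz.
Step 4. Evaluate the standard form [assuming z > 0]: now -log(z) - 4*log(z - 5) - log(z - 3).
Answer: -log(z) - 4*log(z - 5) - log(z - 3).


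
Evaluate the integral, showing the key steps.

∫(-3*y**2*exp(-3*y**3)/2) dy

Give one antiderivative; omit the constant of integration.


Step 1. Substitute u = y**3, turning ∫(-3*y**2*exp(-3*y**3)/2) dy into ∫(-exp(-3*u)/2) du: now ∫(-exp(-3*u)/2) du.
Step 2. Evaluate the standard form: now exp(-3*u)/6.
Step 3. Substitute back u = y**3: now exp(-3*y**3)/6.
Answer: exp(-3*y**3)/6.


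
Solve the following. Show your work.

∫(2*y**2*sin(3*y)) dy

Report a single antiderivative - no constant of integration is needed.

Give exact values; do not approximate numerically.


Step 1. Integrate ∫(2*y**2*sin(3*y)) dy by parts with u = y**2, dv = (2*sin(3*y)) dy, so v = -2*cos(3*y)/3: now -2*y**2*cos(3*y)/3 + ∫(4*y*cos(3*y)/3) dy.
Step 2. Integrate ∫(4*y*cos(3*y)/3) dy by parts with u = y, dv = (4*cos(3*y)/3) dy, so v = 4*sin(3*y)/9: now -2*y**2*cos(3*y)/3 + 4*y*sin(3*y)/9 + ∫(-4*sin(3*y)/9) dy.
Step 3. Evaluate the standard form: now -2*y**2*cos(3*y)/3 + 4*y*sin(3*y)/9 + 4*cos(3*y)/27.
Answer: -2*y**2*cos(3*y)/3 + 4*y*sin(3*y)/9 + 4*cos(3*y)/27.


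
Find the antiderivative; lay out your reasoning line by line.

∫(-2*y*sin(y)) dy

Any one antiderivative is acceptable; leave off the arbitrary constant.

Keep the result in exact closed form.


Step 1. Integrate ∫(-2*y*sin(y)) dy by parts with u = y, dv = (-2*sin(y)) dy, so v = 2*cos(y): now 2*y*cos(y) + ∫(-2*cos(y)) dy.
Step 2. Evaluate the standard form: now 2*y*cos(y) - 2*sin(y).
Answer: 2*y*cos(y) - 2*sin(y).


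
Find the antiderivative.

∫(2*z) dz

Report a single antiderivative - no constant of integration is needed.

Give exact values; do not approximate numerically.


Answer: z**2.


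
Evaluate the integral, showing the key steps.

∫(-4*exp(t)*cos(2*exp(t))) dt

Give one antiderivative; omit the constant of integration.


Step 1. Substitute u = exp(t), turning ∫(-4*exp(t)*cos(2*exp(t))) dt into ∫(-4*cos(2*u)) du: now ∫(-4*cos(2*u)) du.
Step 2. Evaluate the standard form: now -2*sin(2*u).
Step 3. Substitute back u = exp(t): now -2*sin(2*exp(t)).
Answer: -2*sin(2*exp(t)).


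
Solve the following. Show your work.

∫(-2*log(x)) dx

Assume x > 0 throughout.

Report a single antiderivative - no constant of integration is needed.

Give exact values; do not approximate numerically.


Step 1. Integrate ∫(-2*log(x)) dx by parts with u = log(x), dv = (-2) dx, so v = -2*x [assuming x > 0]: now -2*x*log(x) + ∫(2) dx.
Step 2. Evaluate the standard form: now -2*x*log(x) + 2*x.
Answer: -2*x*log(x) + 2*x.


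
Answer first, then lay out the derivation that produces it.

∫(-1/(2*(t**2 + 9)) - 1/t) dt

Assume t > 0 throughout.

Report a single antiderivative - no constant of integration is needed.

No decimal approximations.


The answer is -log(t) - atan(t/3)/6.
Step 1. Rewrite: now ∫(-1/t) dt + ∫(-1/(2*(t**2 + 9))) dt.
Step 2. Evaluate the standard form [assuming t > 0]: now -log(t) + ∫(-1/(2*(t**2 + 9))) dt.
Step 3. Evaluate the standard form: now -log(t) - atan(t/3)/6.
Answer: -log(t) - atan(t/3)/6.


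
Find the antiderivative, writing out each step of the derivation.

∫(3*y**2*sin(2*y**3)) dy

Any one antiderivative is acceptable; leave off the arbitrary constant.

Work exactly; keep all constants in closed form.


Step 1. Substitute u = y**3, turning ∫(3*y**2*sin(2*y**3)) dy into ∫(sin(2*u)) du: now ∫(sin(2*u)) du.
Step 2. Evaluate the standard form: now -cos(2*u)/2.
Step 3. Substitute back u = y**3: now -cos(2*y**3)/2.
Answer: -cos(2*y**3)/2.


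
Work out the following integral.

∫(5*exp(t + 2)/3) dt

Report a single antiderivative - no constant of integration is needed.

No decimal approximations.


Answer: 5*exp(t + 2)/3.


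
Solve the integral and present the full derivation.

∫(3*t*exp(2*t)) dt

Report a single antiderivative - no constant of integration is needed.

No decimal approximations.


Step 1. Integrate ∫(3*t*exp(2*t)) dt by parts with u = t, dv = (3*exp(2*t)) dt, so v = 3*exp(2*t)/2: now 3*t*exp(2*t)/2 + ∫(-3*exp(2*t)/2) dt.
Step 2. Evaluate the standard form: now 3*t*exp(2*t)/2 - 3*exp(2*t)/4.
Answer: 3*t*exp(2*t)/2 - 3*exp(2*t)/4.


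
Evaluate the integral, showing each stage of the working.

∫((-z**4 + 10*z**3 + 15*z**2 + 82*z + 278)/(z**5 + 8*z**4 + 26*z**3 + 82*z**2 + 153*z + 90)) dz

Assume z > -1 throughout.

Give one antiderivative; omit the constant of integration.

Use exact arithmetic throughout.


Step 1. Decompose ∫((-z**4 + 10*z**3 + 15*z**2 + 82*z + 278)/(z**5 + 8*z**4 + 26*z**3 + 82*z**2 + 153*z + 90)) dz by partial fractions, (-z**4 + 10*z**3 + 15*z**2 + 82*z + 278)/(z**5 + 8*z**4 + 26*z**3 + 82*z**2 + 153*z + 90) = -1/(z**2 + 9) - 4/(z + 5) - 2/(z + 2) + 5/(z + 1): now ∫(5/(z + 1)) dz + ∫(-2/(z + 2)) dz + ∫(-4/(z + 5)) dz + ∫(-1/(z**2 + 9)) dz.
Step 2. Evaluate the standard form [assuming z > -1]: now 5*log(z + 1) + ∫(-2/(z + 2)) dz + ∫(-4/(z + 5)) dz + ∫(-1/(z**2 + 9)) dz.
Step 3. Evaluate the standard form [assuming z > -5]: now 5*log(z + 1) - 4*log(z + 5) + ∫(-2/(z + 2)) dz + ∫(-1/(z**2 + 9)) dz.
Step 4. Evaluate the standard form [assuming z > -2]: now 5*log(z + 1) - 2*log(z + 2) - 4*log(z + 5) + ∫(-1/(z**2 + 9)) dz.
Step 5. Evaluate the standard form: now 5*log(z + 1) - 2*log(z + 2) - 4*log(z + 5) - atan(z/3)/3.
Answer: 5*log(z + 1) - 2*log(z + 2) - 4*log(z + 5) - atan(z/3)/3.


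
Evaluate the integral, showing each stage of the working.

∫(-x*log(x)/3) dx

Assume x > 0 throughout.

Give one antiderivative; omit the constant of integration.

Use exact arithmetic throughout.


Step 1. Integrate ∫(-x*log(x)/3) dx by parts with u = log(x), dv = (-x/3) dx, so v = -x**2/6 [assuming x > 0]: now -x**2*log(x)/6 + ∫(x/6) dx.
Step 2. Evaluate the standard form: now -x**2*log(x)/6 + x**2/12.
Answer: -x**2*log(x)/6 + x**2/12.


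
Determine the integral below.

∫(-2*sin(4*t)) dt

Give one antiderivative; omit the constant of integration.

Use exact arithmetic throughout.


Answer: cos(4*t)/2.


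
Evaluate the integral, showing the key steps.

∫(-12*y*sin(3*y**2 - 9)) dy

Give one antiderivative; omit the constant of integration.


Step 1. Substitute u = y**2 - 3, turning ∫(-12*y*sin(3*y**2 - 9)) dy into ∫(-6*sin(3*u)) du: now ∫(-6*sin(3*u)) du.
Step 2. Evaluate the standard form: now 2*cos(3*u).
Step 3. Substitute back u = y**2 - 3: now 2*cos(3*y**2 - 9).
Answer: 2*cos(3*y**2 - 9).


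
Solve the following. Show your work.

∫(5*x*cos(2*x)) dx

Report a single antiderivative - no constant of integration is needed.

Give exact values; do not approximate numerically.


Step 1. Integrate ∫(5*x*cos(2*x)) dx by parts with u = x, dv = (5*cos(2*x)) dx, so v = 5*sin(2*x)/2: now 5*x*sin(2*x)/2 + ∫(-5*sin(2*x)/2) dx.
Step 2. Evaluate the standard form: now 5*x*sin(2*x)/2 + 5*cos(2*x)/4.
Answer: 5*x*sin(2*x)/2 + 5*cos(2*x)/4.


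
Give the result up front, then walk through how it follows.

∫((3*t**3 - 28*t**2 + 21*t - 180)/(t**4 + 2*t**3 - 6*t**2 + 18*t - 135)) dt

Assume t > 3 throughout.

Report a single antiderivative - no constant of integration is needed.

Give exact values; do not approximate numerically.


The answer is -2*log(t - 3) + 5*log(t + 5) - atan(t/3).
Step 1. Decompose ∫((3*t**3 - 28*t**2 + 21*t - 180)/(t**4 + 2*t**3 - 6*t**2 + 18*t - 135)) dt by partial fractions, (3*t**3 - 28*t**2 + 21*t - 180)/(t**4 + 2*t**3 - 6*t**2 + 18*t - 135) = -3/(t**2 + 9) + 5/(t + 5) - 2/(t - 3): now ∫(-2/(t - 3)) dt + ∫(5/(t + 5)) dt + ∫(-3/(t**2 + 9)) dt.
Step 2. Evaluate the standard form [assuming t > -5]: now 5*log(t + 5) + ∫(-2/(t - 3)) dt + ∫(-3/(t**2 + 9)) dt.
Step 3. Evaluate the standard form [assuming t > 3]: now -2*log(t - 3) + 5*log(t + 5) + ∫(-3/(t**2 + 9)) dt.
Step 4. Evaluate the standard form: now -2*log(t - 3) + 5*log(t + 5) - atan(t/3).
Answer: -2*log(t - 3) + 5*log(t + 5) - atan(t/3).


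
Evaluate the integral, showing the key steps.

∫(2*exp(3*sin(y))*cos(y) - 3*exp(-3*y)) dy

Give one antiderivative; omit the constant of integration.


Step 1. Rewrite: now ∫(2*exp(3*sin(y))*cos(y)) dy + ∫(-3*exp(-3*y)) dy.
Step 2. Substitute u = sin(y), turning ∫(2*exp(3*sin(y))*cos(y)) dy into ∫(2*exp(3*u)) du: now ∫(2*exp(3*u)) du + ∫(-3*exp(-3*y)) dy.
Step 3. Evaluate the standard form: now 2*exp(3*u)/3 + ∫(-3*exp(-3*y)) dy.
Step 4. Substitute back u = sin(y): now 2*exp(3*sin(y))/3 + ∫(-3*exp(-3*y)) dy.
Step 5. Evaluate the standard form: now 2*exp(3*sin(y))/3 + exp(-3*y).
Answer: 2*exp(3*sin(y))/3 + exp(-3*y).


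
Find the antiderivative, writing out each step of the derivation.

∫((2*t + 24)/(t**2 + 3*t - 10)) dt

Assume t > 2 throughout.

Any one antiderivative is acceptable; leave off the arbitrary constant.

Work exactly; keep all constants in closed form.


Step 1. Decompose ∫((2*t + 24)/(t**2 + 3*t - 10)) dt by partial fractions, (2*t + 24)/(t**2 + 3*t - 10) = -2/(t + 5) + 4/(t - 2): now ∫(4/(t - 2)) dt + ∫(-2/(t + 5)) dt.
Step 2. Evaluate the standard form [assuming t > 2]: now 4*log(t - 2) + ∫(-2/(t + 5)) dt.
Step 3. Evaluate the standard form [assuming t > -5]: now 4*log(t - 2) - 2*log(t + 5).
Answer: 4*log(t - 2) - 2*log(t + 5).


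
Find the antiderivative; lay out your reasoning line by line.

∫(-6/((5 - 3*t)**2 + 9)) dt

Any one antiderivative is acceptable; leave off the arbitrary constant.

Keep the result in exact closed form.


Step 1. Substitute u = 5 - 3*t, turning ∫(-6/((5 - 3*t)**2 + 9)) dt into ∫(2/(u**2 + 9)) du: now ∫(2/(u**2 + 9)) du.
Step 2. Evaluate the standard form: now 2*atan(u/3)/3.
Step 3. Substitute back u = 5 - 3*t: now -2*atan(t - 5/3)/3.
Answer: -2*atan(t - 5/3)/3.


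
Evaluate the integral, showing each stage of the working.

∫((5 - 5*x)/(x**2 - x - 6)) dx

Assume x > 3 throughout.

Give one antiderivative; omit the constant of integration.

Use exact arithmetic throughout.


Step 1. Decompose ∫((5 - 5*x)/(x**2 - x - 6)) dx by partial fractions, (5 - 5*x)/(x**2 - x - 6) = -3/(x + 2) - 2/(x - 3): now ∫(-2/(x - 3)) dx + ∫(-3/(x + 2)) dx.
Step 2. Evaluate the standard form [assuming x > -2]: now -3*log(x + 2) + ∫(-2/(x - 3)) dx.
Step 3. Evaluate the standard form [assuming x > 3]: now -2*log(x - 3) - 3*log(x + 2).
Answer: -2*log(x - 3) - 3*log(x + 2).


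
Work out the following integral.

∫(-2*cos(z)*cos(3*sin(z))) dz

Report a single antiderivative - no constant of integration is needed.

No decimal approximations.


Answer: -2*sin(3*sin(z))/3.


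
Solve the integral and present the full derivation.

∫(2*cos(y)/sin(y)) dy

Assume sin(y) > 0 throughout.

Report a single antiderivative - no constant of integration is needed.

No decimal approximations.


Step 1. Substitute u = sin(y), turning ∫(2*cos(y)/sin(y)) dy into ∫(2/u) du: now ∫(2/u) du.
Step 2. Evaluate the standard form [assuming u > 0]: now 2*log(u).
Step 3. Substitute back u = sin(y): now 2*log(sin(y)).
Answer: 2*log(sin(y)).


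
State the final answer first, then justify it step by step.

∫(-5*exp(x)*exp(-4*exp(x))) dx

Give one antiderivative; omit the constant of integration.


The answer is 5*exp(-4*exp(x))/4.
Step 1. Substitute u = exp(x), turning ∫(-5*exp(x)*exp(-4*exp(x))) dx into ∫(-5*exp(-4*u)) du: now ∫(-5*exp(-4*u)) du.
Step 2. Evaluate the standard form: now 5*exp(-4*u)/4.
Step 3. Substitute back u = exp(x): now 5*exp(-4*exp(x))/4.
Answer: 5*exp(-4*exp(x))/4.


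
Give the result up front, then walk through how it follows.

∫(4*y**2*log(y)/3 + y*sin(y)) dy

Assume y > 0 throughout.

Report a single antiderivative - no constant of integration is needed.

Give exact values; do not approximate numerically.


The answer is 4*y**3*log(y)/9 - 4*y**3/27 - y*cos(y) + sin(y).
Step 1. Rewrite: now ∫(y*sin(y)) dy + ∫(4*y**2*log(y)/3) dy.
Step 2. Integrate ∫(y*sin(y)) dy by parts with u = y, dv = (sin(y)) dy, so v = -cos(y): now -y*cos(y) + ∫(4*y**2*log(y)/3) dy + ∫(cos(y)) dy.
Step 3. Evaluate the standard form: now -y*cos(y) + sin(y) + ∫(4*y**2*log(y)/3) dy.
Step 4. Integrate ∫(4*y**2*log(y)/3) dy by parts with u = log(y), dv = (4*y**2/3) dy, so v = 4*y**3/9 [assuming y > 0]: now 4*y**3*log(y)/9 - y*cos(y) + sin(y) + ∫(-4*y**2/9) dy.
Step 5. Evaluate the standard form: now 4*y**3*log(y)/9 - 4*y**3/27 - y*cos(y) + sin(y).
Answer: 4*y**3*log(y)/9 - 4*y**3/27 - y*cos(y) + sin(y).


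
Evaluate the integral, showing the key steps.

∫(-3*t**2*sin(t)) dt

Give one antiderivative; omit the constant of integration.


Step 1. Integrate ∫(-3*t**2*sin(t)) dt by parts with u = t**2, dv = (-3*sin(t)) dt, so v = 3*cos(t): now 3*t**2*cos(t) + ∫(-6*t*cos(t)) dt.
Step 2. Integrate ∫(-6*t*cos(t)) dt by parts with u = t, dv = (-6*cos(t)) dt, so v = -6*sin(t): now 3*t**2*cos(t) - 6*t*sin(t) + ∫(6*sin(t)) dt.
Step 3. Evaluate the standard form: now 3*t**2*cos(t) - 6*t*sin(t) - 6*cos(t).
Answer: 3*t**2*cos(t) - 6*t*sin(t) - 6*cos(t).


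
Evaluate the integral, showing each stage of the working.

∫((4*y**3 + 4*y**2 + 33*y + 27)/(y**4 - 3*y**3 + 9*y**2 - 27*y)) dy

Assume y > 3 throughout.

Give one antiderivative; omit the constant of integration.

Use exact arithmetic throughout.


Step 1. Decompose ∫((4*y**3 + 4*y**2 + 33*y + 27)/(y**4 - 3*y**3 + 9*y**2 - 27*y)) dy by partial fractions, (4*y**3 + 4*y**2 + 33*y + 27)/(y**4 - 3*y**3 + 9*y**2 - 27*y) = 1/(y**2 + 9) + 5/(y - 3) - 1/y: now ∫(-1/y) dy + ∫(5/(y - 3)) dy + ∫(1/(y**2 + 9)) dy.
Step 2. Evaluate the standard form [assuming y > 3]: now 5*log(y - 3) + ∫(-1/y) dy + ∫(1/(y**2 + 9)) dy.
Step 3. Evaluate the standard form [assuming y > 0]: now -log(y) + 5*log(y - 3) + ∫(1/(y**2 + 9)) dy.
Step 4. Evaluate the standard form: now -log(y) + 5*log(y - 3) + atan(y/3)/3.
Answer: -log(y) + 5*log(y - 3) + atan(y/3)/3.


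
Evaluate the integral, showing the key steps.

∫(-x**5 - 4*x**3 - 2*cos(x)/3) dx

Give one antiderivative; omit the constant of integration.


Step 1. Rewrite: now ∫(-4*x**3) dx + ∫(-x**5) dx + ∫(-2*cos(x)/3) dx.
Step 2. Evaluate the standard form: now -x**6/6 + ∫(-4*x**3) dx + ∫(-2*cos(x)/3) dx.
Step 3. Evaluate the standard form: now -x**6/6 - x**4 + ∫(-2*cos(x)/3) dx.
Step 4. Evaluate the standard form: now -x**6/6 - x**4 - 2*sin(x)/3.
Answer: -x**6/6 - x**4 - 2*sin(x)/3.


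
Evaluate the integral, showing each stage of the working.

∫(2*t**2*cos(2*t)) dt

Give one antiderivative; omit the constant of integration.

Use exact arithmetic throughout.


Step 1. Integrate ∫(2*t**2*cos(2*t)) dt by parts with u = t**2, dv = (2*cos(2*t)) dt, so v = sin(2*t): now t**2*sin(2*t) + ∫(-2*t*sin(2*t)) dt.
Step 2. Integrate ∫(-2*t*sin(2*t)) dt by parts with u = t, dv = (-2*sin(2*t)) dt, so v = cos(2*t): now t**2*sin(2*t) + t*cos(2*t) + ∫(-cos(2*t)) dt.
Step 3. Evaluate the standard form: now t**2*sin(2*t) + t*cos(2*t) - sin(2*t)/2.
Answer: t**2*sin(2*t) + t*cos(2*t) - sin(2*t)/2.


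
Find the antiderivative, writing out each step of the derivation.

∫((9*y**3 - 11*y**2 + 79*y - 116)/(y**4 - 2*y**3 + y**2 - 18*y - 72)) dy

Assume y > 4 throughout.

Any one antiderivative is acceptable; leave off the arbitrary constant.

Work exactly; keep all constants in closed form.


Step 1. Decompose ∫((9*y**3 - 11*y**2 + 79*y - 116)/(y**4 - 2*y**3 + y**2 - 18*y - 72)) dy by partial fractions, (9*y**3 - 11*y**2 + 79*y - 116)/(y**4 - 2*y**3 + y**2 - 18*y - 72) = 1/(y**2 + 9) + 5/(y + 2) + 4/(y - 4): now ∫(4/(y - 4)) dy + ∫(5/(y + 2)) dy + ∫(1/(y**2 + 9)) dy.
Step 2. Evaluate the standard form [assuming y > -2]: now 5*log(y + 2) + ∫(4/(y - 4)) dy + ∫(1/(y**2 + 9)) dy.
Step 3. Evaluate the standard form [assuming y > 4]: now 4*log(y - 4) + 5*log(y + 2) + ∫(1/(y**2 + 9)) dy.
Step 4. Evaluate the standard form: now 4*log(y - 4) + 5*log(y + 2) + atan(y/3)/3.
Answer: 4*log(y - 4) + 5*log(y + 2) + atan(y/3)/3.
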